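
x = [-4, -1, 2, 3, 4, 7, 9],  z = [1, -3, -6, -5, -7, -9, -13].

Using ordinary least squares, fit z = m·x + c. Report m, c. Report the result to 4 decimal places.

The normal system MᵀM·[m, c]ᵀ = Mᵀz is [[176, 20]; [20, 7]]·[m, c]ᵀ = [-236, -42]ᵀ.
det = 176·7 − 20² = 832.
m = ((-236)·7 − 20·(-42))/832 = -203/208; c = (176·(-42) − 20·(-236))/832 = -167/52.

m = -0.9760, c = -3.2115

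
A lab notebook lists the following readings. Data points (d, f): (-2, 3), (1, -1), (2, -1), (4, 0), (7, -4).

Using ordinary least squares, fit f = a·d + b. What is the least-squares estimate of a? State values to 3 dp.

Compute the Gram sums: Σd·d = 74, Σd = 12, Σ1 = 5.
For Mᵀf: Σd·f = -37, Σf = -3.
Determinant 74·5 − 12² = 226.
a = ((-37)·5 − 12·(-3))/226 = -149/226; b = (74·(-3) − 12·(-37))/226 = 111/113.

a = -0.659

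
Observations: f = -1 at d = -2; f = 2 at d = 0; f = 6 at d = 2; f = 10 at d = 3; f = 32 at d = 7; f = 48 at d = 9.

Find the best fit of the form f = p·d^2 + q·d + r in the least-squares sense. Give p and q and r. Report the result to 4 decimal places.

Normal-equation sums: Σd^2·d^2 = 9075, Σd^2·d = 1099, Σd^2 = 147, Σd·d = 147, Σd = 19, Σ1 = 6.
For Xᵀf: Σd^2·f = 5566, Σd·f = 700, Σf = 97.
So XᵀX·[p, q, r]ᵀ = Xᵀf: [[9075, 1099, 147]; [1099, 147, 19]; [147, 19, 6]]·[p, q, r]ᵀ = [5566, 700, 97]ᵀ.
Row-reducing yields p = 5619/14792, q = 25925/14792, r = 2422/1849.

p = 0.3799, q = 1.7526, r = 1.3099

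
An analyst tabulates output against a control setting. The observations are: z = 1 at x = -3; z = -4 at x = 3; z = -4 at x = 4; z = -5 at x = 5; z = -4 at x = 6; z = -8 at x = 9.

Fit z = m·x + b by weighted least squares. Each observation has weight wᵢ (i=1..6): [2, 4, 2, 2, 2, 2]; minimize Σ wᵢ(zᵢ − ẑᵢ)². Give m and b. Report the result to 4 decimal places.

MᵀWM·[m, b]ᵀ = MᵀWz reads: 370·m + 54·b = -328;  54·m + 14·b = -56.
Eliminating b: 14·(row 1) − 54·(row 2) gives 2264·m = 14·(-328) − 54·(-56) = -1568, so m = -196/283.
Then b = ((-56) − 54·(-196/283))/14 = -376/283.

m = -0.6926, b = -1.3286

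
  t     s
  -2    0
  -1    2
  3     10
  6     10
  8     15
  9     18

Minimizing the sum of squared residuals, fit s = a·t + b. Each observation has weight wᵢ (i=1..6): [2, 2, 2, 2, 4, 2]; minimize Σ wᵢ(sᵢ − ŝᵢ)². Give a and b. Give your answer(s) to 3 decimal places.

The normal equations are: 518·a + 62·b = 980;  62·a + 14·b = 140.
Eliminating b: 14·(row 1) − 62·(row 2) gives 3408·a = 14·980 − 62·140 = 5040, so a = 105/71.
Then b = (140 − 62·(105/71))/14 = 245/71.

a = 1.479, b = 3.451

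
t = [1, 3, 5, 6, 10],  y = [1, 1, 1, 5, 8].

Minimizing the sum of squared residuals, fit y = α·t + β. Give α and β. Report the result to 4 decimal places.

The normal equations are: 171·α + 25·β = 119;  25·α + 5·β = 16.
(Σt·t = 171, Σt = 25, Σ1 = 5, Σt·y = 119, Σy = 16.)
Δ = 171·5 − 25² = 230.
α = (119·5 − 25·16)/230 = 39/46; β = (171·16 − 25·119)/230 = -239/230.

α = 0.8478, β = -1.0391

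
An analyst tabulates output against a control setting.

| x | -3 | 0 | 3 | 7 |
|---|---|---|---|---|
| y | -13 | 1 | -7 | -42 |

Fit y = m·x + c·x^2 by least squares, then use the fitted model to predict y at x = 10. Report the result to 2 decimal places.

Sums needed: Σx·x = 67, Σx·x^2 = 343, Σx^2·x^2 = 2563.
And Σx·y = -276, Σx^2·y = -2238.
MᵀM·[m, c]ᵀ = Mᵀy becomes [[67, 343]; [343, 2563]]·[m, c]ᵀ = [-276, -2238]ᵀ.
Δ = 67·2563 − 343² = 54072.
m = ((-276)·2563 − 343·(-2238))/54072 = 3347/3004; c = (67·(-2238) − 343·(-276))/54072 = -3071/3004.
At x = 10: ŷ = (3347/3004)·(10) + (-3071/3004)·(100) = -136815/1502.

ŷ = -91.09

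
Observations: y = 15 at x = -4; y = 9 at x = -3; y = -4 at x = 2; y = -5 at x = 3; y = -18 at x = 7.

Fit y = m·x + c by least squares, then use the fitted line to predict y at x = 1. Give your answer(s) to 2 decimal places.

ŷ = -0.60

From the data, Σx·x = 87, Σx = 5, Σ1 = 5.
Right-hand side: Σx·y = -236, Σy = -3.
MᵀM·[m, c]ᵀ = Mᵀy becomes [[87, 5]; [5, 5]]·[m, c]ᵀ = [-236, -3]ᵀ.
Δ = 87·5 − 5² = 410.
m = ((-236)·5 − 5·(-3))/410 = -233/82; c = (87·(-3) − 5·(-236))/410 = 919/410.
At x = 1: ŷ = (-233/82)·(1) + (919/410)·(1) = -3/5.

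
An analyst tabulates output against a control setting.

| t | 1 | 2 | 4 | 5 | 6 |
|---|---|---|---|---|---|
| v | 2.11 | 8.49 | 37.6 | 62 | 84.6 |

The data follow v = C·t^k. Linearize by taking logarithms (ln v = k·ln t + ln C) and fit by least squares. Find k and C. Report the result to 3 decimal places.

Taking logs, ln v = k·ln t + ln C, so regress ln v on ln t.
AᵀA = [[8.2030, 5.4806]; [5.4806, 5]], rhs = [21.1047, 15.0776]ᵀ  (here Σln t = 5.4806, Σ(ln t)² = 8.2030, Σln v = 15.0776, Σln t·ln v = 21.1047).
Slope k = (n·Σln t·ln v − Σln t·Σln v)/(n·Σ(ln t)² − (Σln t)²) = (5·21.1047 − 5.4806·15.0776)/10.9774 = 2.08506; ln C = (Σln v − k·Σln t)/n = 0.73003, so C = exp(0.73003) = 2.07515.

k = 2.085, C = 2.075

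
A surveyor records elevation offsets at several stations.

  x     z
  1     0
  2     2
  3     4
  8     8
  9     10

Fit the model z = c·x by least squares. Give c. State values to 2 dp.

c = 1.07

Forming AᵀA = [[159]] and Aᵀz = [170]ᵀ gives AᵀA·[c]ᵀ = Aᵀz.
Hence c = 170 / 159 ≈ 1.06918.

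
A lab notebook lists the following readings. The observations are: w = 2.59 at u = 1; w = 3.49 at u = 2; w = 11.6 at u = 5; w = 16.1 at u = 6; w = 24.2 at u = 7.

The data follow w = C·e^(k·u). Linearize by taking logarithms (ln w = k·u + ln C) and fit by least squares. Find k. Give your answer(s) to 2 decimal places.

k = 0.38

Taking logs, ln w = k·u + ln C, so regress ln w on u.
Σu = 21.0000, Σ(u)² = 115.0000, Σln w = 10.6177, Σu·ln w = 54.6839.
Equations: 115.0000·k + 21.0000·ln C = 54.6839;  21.0000·k + 5·ln C = 10.6177.
Δ = 115.0000·5 − (21.0000)² = 134.0000; k = (54.6839·5 − 21.0000·10.6177)/134.0000 = 0.37647, ln C = (115.0000·10.6177 − 21.0000·54.6839)/134.0000 = 0.54238.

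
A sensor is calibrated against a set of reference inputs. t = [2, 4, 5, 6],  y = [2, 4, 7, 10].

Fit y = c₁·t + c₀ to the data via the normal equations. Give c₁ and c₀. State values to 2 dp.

c₁ = 1.97, c₀ = -2.63

With design matrix M, MᵀM = [[81, 17]; [17, 4]] and Mᵀy = [115, 23]ᵀ.
Eliminating c₀: 4·(row 1) − 17·(row 2) gives 35·c₁ = 4·115 − 17·23 = 69, so c₁ = 69/35.
Then c₀ = (23 − 17·(69/35))/4 = -92/35.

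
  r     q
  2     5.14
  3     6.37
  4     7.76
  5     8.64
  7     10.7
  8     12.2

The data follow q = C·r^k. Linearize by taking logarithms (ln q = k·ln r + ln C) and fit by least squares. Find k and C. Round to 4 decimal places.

k = 0.6130, C = 3.2998

Let Y = ln q. Fitting Y = k·ln r + ln C by least squares:
Σln r = 8.8128, Σ(ln r)² = 14.3101, Σln q = 12.5657, Σln r·ln q = 19.2939.
Equations: 14.3101·k + 8.8128·ln C = 19.2939;  8.8128·k + 6·ln C = 12.5657.
Δ = 14.3101·6 − (8.8128)² = 8.1947; k = (19.2939·6 − 8.8128·12.5657)/8.1947 = 0.61302, ln C = (14.3101·12.5657 − 8.8128·19.2939)/8.1947 = 1.19388, so C = exp(1.19388) = 3.29985.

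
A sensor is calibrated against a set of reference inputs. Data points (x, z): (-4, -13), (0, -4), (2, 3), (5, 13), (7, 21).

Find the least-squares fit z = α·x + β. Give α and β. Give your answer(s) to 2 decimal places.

α = 3.11, β = -2.22

Normal-equation sums: Σx·x = 94, Σx = 10, Σ1 = 5.
And Σx·z = 270, Σz = 20.
Normal equations: [[94, 10]; [10, 5]]·[α, β]ᵀ = [270, 20]ᵀ.
det = 94·5 − 10² = 370.
α = (270·5 − 10·20)/370 = 115/37; β = (94·20 − 10·270)/370 = -82/37.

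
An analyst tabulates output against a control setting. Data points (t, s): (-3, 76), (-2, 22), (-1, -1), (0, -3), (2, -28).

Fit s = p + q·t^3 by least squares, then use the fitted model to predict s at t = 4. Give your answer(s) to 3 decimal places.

ŝ = -193.396

The normal system XᵀX·[p, q]ᵀ = Xᵀs is [[5, -28]; [-28, 858]]·[p, q]ᵀ = [66, -2451]ᵀ.
Determinant 5·858 − (-28)² = 3506.
p = (66·858 − (-28)·(-2451))/3506 = -6000/1753; q = (5·(-2451) − (-28)·66)/3506 = -10407/3506.
At t = 4: ŝ = (-6000/1753)·(1) + (-10407/3506)·(64) = -339024/1753.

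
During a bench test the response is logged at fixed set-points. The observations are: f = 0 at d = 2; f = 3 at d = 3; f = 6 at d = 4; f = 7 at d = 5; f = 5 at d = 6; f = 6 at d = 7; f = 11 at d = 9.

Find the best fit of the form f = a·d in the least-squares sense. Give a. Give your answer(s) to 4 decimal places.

a = 1.0864

Sums needed: Σd·d = 220.
Moment sums: Σd·f = 239.
Normal equations: [[220]]·[a]ᵀ = [239]ᵀ.
Hence a = 239 / 220 ≈ 1.08636.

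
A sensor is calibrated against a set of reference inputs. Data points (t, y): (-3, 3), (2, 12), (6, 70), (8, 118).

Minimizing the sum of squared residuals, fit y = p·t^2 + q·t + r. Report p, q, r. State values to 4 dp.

p = 1.4521, q = 3.1520, r = -0.5152

Forming MᵀM = [[5489, 709, 113]; [709, 113, 13]; [113, 13, 4]] and Mᵀy = [10147, 1379, 203]ᵀ gives MᵀM·[p, q, r]ᵀ = Mᵀy.
Inverting the 3×3 Gram matrix, [p, q, r]ᵀ = [22121/15234, 48017/15234, -1308/2539]ᵀ.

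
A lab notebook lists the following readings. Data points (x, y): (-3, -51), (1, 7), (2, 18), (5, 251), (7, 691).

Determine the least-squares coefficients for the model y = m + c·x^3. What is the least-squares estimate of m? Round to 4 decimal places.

m = 2.8730

With design matrix M, MᵀM = [[5, 450]; [450, 134068]] and Mᵀy = [916, 269916]ᵀ.
Δ = 5·134068 − 450² = 467840.
m = (916·134068 − 450·269916)/467840 = 9883/3440; c = (5·269916 − 450·916)/467840 = 2757/1376.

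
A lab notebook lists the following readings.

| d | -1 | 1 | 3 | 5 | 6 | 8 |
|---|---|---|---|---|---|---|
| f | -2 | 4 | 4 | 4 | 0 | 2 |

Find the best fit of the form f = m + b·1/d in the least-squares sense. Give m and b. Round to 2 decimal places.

m = 1.56, b = 3.24

AᵀA·[m, b]ᵀ = Aᵀf reads: 6·m + (33/40)·b = 12;  (33/40)·m + (31601/14400)·b = 503/60.
(Σ1 = 6, Σ1/d = 33/40, Σ1/d·1/d = 31601/14400, Σf = 12, Σ1/d·f = 503/60.)
Determinant 6·(31601/14400) − (33/40)² = 11987/960.
m = (12·(31601/14400) − (33/40)·(503/60))/(11987/960) = 93206/59935; b = (6·(503/60) − (33/40)·12)/(11987/960) = 38784/11987.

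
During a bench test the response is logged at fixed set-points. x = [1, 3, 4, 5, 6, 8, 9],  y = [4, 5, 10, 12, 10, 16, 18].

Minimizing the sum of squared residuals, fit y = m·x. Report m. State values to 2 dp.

m = 2.02

Forming AᵀA = [[232]] and Aᵀy = [469]ᵀ gives AᵀA·[m]ᵀ = Aᵀy.
m = 469/232 = 2.02155.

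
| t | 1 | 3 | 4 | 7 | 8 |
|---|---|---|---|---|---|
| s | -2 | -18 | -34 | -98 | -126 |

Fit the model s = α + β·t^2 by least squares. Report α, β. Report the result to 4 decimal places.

Entries of MᵀM: Σ1 = 5, Σt^2 = 139, Σt^2·t^2 = 6835.
For Mᵀs: Σs = -278, Σt^2·s = -13574.
So MᵀM·[α, β]ᵀ = Mᵀs: [[5, 139]; [139, 6835]]·[α, β]ᵀ = [-278, -13574]ᵀ.
Eliminating β: 6835·(row 1) − 139·(row 2) gives 14854·α = 6835·(-278) − 139·(-13574) = -13344, so α = -6672/7427.
Then β = ((-13574) − 139·(-6672/7427))/6835 = -14614/7427.

α = -0.8983, β = -1.9677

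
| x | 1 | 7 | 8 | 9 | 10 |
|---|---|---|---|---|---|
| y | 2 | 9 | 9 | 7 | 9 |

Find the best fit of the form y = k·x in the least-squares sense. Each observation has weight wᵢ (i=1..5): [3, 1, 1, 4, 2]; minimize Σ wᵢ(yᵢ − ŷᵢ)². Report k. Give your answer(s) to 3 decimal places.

Normal-equation sums: Σwᵢ·x·x = 640.
Moment sums: Σwᵢ·x·y = 573.
AᵀWA·[k]ᵀ = AᵀWy becomes [[640]]·[k]ᵀ = [573]ᵀ.
Hence k = 573 / 640 ≈ 0.895312.

k = 0.895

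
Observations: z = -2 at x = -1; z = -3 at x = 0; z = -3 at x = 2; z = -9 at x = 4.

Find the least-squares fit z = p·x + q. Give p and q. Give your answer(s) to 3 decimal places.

Normal-equation sums: Σx·x = 21, Σx = 5, Σ1 = 4.
And Σx·z = -40, Σz = -17.
Normal equations: [[21, 5]; [5, 4]]·[p, q]ᵀ = [-40, -17]ᵀ.
Determinant 21·4 − 5² = 59.
p = ((-40)·4 − 5·(-17))/59 = -75/59; q = (21·(-17) − 5·(-40))/59 = -157/59.

p = -1.271, q = -2.661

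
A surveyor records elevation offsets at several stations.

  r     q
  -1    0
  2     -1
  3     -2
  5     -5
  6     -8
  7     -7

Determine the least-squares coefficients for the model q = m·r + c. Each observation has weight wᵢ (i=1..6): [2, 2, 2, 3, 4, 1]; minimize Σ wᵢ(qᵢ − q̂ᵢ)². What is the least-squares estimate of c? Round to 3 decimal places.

c = 0.137

With design matrix M, MᵀWM = [[296, 54]; [54, 14]] and MᵀWq = [-332, -60]ᵀ.
Eliminating c: 14·(row 1) − 54·(row 2) gives 1228·m = 14·(-332) − 54·(-60) = -1408, so m = -352/307.
Then c = ((-60) − 54·(-352/307))/14 = 42/307.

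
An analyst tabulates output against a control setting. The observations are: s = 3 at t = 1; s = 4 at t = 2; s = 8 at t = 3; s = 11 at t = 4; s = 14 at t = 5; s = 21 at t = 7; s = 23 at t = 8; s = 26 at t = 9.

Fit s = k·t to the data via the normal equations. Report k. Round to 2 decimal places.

k = 2.87

Compute the Gram sums: Σt·t = 249.
Right-hand side: Σt·s = 714.
k = 714/249 = 2.86747.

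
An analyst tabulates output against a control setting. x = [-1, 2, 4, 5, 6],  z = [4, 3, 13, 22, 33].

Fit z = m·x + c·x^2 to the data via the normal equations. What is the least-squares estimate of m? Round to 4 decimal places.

Setting ∂/∂m … = 0 gives: 82·m + 412·c = 362;  412·m + 2194·c = 1962.
(Σx·x = 82, Σx·x^2 = 412, Σx^2·x^2 = 2194, Σx·z = 362, Σx^2·z = 1962.)
Determinant 82·2194 − 412² = 10164.
m = (362·2194 − 412·1962)/10164 = -3529/2541; c = (82·1962 − 412·362)/10164 = 2935/2541.

m = -1.3888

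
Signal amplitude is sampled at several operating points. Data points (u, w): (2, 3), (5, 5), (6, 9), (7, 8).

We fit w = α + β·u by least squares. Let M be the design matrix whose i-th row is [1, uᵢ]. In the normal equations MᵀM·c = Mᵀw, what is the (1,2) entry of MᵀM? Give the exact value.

20

Row 1 ↔ basis 1, column 2 ↔ basis u, so (MᵀM)_{1,2} = Σᵢ u = (1)·(2) + (1)·(5) + (1)·(6) + (1)·(7) = 20.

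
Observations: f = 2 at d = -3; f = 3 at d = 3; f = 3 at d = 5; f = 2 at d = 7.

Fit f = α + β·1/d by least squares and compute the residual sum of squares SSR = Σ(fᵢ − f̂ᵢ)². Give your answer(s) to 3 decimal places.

Compute the Gram sums: Σ1 = 4, Σ1/d = 12/35, Σ1/d·1/d = 3116/11025.
Moment sums: Σf = 10, Σ1/d·f = 128/105.
MᵀM·[α, β]ᵀ = Mᵀf becomes [[4, 12/35]; [12/35, 3116/11025]]·[α, β]ᵀ = [10, 128/105]ᵀ.
Determinant 4·(3116/11025) − (12/35)² = 11168/11025.
α = (10·(3116/11025) − (12/35)·(128/105))/(11168/11025) = 3319/1396; β = (4·(128/105) − (12/35)·10)/(11168/11025) = 1995/1396.
Residuals: 69/698, 51/349, 235/698, -203/349; SSR = 337/698.

SSR = 0.483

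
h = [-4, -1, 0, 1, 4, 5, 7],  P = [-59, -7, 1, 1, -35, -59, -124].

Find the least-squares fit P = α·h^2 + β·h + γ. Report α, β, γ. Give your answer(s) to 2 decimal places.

The normal equations are: 3540·α + 468·β + 108·γ = -9061;  468·α + 108·β + 12·γ = -1059;  108·α + 12·β + 7·γ = -282.
Solving the 3×3 system (Gaussian elimination) gives α = -6052/2037, β = 24679/8148, γ = 35/97.

α = -2.97, β = 3.03, γ = 0.36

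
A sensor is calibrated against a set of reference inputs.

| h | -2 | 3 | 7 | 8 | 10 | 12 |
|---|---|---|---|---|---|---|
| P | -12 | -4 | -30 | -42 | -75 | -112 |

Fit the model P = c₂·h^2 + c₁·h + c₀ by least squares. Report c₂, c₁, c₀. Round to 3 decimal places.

c₂ = -1.010, c₁ = 2.973, c₀ = -2.399

MᵀM·[c₂, c₁, c₀]ᵀ = MᵀP reads: 37330·c₂ + 3602·c₁ + 370·c₀ = -27870;  3602·c₂ + 370·c₁ + 38·c₀ = -2628;  370·c₂ + 38·c₁ + 6·c₀ = -275.
Row-reducing yields c₂ = -73911/73204, c₁ = 217625/73204, c₀ = -87815/36602.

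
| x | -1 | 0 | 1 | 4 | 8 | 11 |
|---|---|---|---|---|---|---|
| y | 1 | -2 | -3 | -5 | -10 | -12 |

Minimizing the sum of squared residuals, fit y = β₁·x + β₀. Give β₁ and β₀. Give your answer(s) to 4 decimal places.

β₁ = -1.0203, β₀ = -1.2554

Forming MᵀM = [[203, 23]; [23, 6]] and Mᵀy = [-236, -31]ᵀ gives MᵀM·[β₁, β₀]ᵀ = Mᵀy.
Eliminating β₀: 6·(row 1) − 23·(row 2) gives 689·β₁ = 6·(-236) − 23·(-31) = -703, so β₁ = -703/689.
Then β₀ = ((-31) − 23·(-703/689))/6 = -865/689.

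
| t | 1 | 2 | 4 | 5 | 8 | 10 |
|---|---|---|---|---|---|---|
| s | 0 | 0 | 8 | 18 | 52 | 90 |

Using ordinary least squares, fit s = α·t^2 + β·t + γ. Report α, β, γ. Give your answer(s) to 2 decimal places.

α = 1.17, β = -2.87, γ = 1.50

Compute the Gram sums: Σt^2·t^2 = 14994, Σt^2·t = 1710, Σt^2 = 210, Σt·t = 210, Σt = 30, Σ1 = 6.
And Σt^2·s = 12906, Σt·s = 1438, Σs = 168.
Inverting the 3×3 Gram matrix, [α, β, γ]ᵀ = [7/6, -43/15, 3/2]ᵀ.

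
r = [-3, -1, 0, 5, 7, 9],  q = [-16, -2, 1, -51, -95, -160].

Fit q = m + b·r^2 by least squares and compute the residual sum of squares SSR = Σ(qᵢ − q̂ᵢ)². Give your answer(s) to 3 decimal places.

MᵀM·[m, b]ᵀ = Mᵀq reads: 6·m + 165·b = -323;  165·m + 9669·b = -19036.
(Σ1 = 6, Σr^2 = 165, Σr^2·r^2 = 9669, Σq = -323, Σr^2·q = -19036.)
Determinant 6·9669 − 165² = 30789.
m = ((-323)·9669 − 165·(-19036))/30789 = 541/933; b = (6·(-19036) − 165·(-323))/30789 = -6769/3421.
Residuals: 12604/10263, -6170/10263, 392/933, -21689/10263, 14107/10263, -3164/10263; SSR = 87202/10263.

SSR = 8.497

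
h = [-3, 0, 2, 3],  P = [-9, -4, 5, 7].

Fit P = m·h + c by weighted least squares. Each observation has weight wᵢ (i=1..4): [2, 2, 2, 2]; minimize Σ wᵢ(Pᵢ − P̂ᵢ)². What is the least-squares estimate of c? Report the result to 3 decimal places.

c = -1.643

Compute the Gram sums: Σwᵢ·h·h = 44, Σwᵢ·h = 4, Σwᵢ·1 = 8.
Moment sums: Σwᵢ·h·P = 116, Σwᵢ·P = -2.
Determinant 44·8 − 4² = 336.
m = (116·8 − 4·(-2))/336 = 39/14; c = (44·(-2) − 4·116)/336 = -23/14.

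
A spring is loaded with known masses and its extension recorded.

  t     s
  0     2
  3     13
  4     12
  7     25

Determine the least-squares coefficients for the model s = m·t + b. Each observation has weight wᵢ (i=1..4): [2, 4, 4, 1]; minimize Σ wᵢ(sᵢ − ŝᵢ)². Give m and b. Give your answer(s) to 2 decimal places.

From the data, Σwᵢ·t·t = 149, Σwᵢ·t = 35, Σwᵢ·1 = 11.
Moment sums: Σwᵢ·t·s = 523, Σwᵢ·s = 129.
det = 149·11 − 35² = 414.
m = (523·11 − 35·129)/414 = 619/207; b = (149·129 − 35·523)/414 = 458/207.

m = 2.99, b = 2.21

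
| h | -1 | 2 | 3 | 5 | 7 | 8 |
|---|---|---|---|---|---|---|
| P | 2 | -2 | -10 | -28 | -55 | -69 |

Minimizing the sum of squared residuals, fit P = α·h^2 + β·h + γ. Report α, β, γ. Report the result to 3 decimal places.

α = -1.014, β = -0.953, γ = 2.497

Sums needed: Σh^2·h^2 = 7220, Σh^2·h = 1014, Σh^2 = 152, Σh·h = 152, Σh = 24, Σ1 = 6.
And Σh^2·P = -7907, Σh·P = -1113, ΣP = -162.
So MᵀM·[α, β, γ]ᵀ = MᵀP: [[7220, 1014, 152]; [1014, 152, 24]; [152, 24, 6]]·[α, β, γ]ᵀ = [-7907, -1113, -162]ᵀ.
Inverting the 3×3 Gram matrix, [α, β, γ]ᵀ = [-5181/5110, -4869/5110, 6379/2555]ᵀ.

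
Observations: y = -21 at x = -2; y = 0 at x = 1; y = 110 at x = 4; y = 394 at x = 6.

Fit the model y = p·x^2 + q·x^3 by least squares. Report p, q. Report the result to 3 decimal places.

p = -1.243, q = 2.031

Compute the Gram sums: Σx^2·x^2 = 1569, Σx^2·x^3 = 8769, Σx^3·x^3 = 50817.
For Aᵀy: Σx^2·y = 15860, Σx^3·y = 92312.
AᵀA·[p, q]ᵀ = Aᵀy becomes [[1569, 8769]; [8769, 50817]]·[p, q]ᵀ = [15860, 92312]ᵀ.
Determinant 1569·50817 − 8769² = 2836512.
p = (15860·50817 − 8769·92312)/2836512 = -32651/26264; q = (1569·92312 − 8769·15860)/2836512 = 160033/78792.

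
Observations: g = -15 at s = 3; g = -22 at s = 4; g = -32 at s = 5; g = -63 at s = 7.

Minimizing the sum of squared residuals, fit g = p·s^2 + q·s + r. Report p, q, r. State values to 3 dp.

p = -1.727, q = 5.291, r = -15.382

Normal-equation sums: Σs^2·s^2 = 3363, Σs^2·s = 559, Σs^2 = 99, Σs·s = 99, Σs = 19, Σ1 = 4.
For Xᵀg: Σs^2·g = -4374, Σs·g = -734, Σg = -132.
Normal equations: [[3363, 559, 99]; [559, 99, 19]; [99, 19, 4]]·[p, q, r]ᵀ = [-4374, -734, -132]ᵀ.
Inverting the 3×3 Gram matrix, [p, q, r]ᵀ = [-19/11, 291/55, -846/55]ᵀ.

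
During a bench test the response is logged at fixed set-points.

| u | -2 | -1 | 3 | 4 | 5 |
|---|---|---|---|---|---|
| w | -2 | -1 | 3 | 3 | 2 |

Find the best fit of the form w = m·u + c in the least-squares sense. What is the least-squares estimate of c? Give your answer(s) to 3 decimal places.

XᵀX·[m, c]ᵀ = Xᵀw reads: 55·m + 9·c = 36;  9·m + 5·c = 5.
Δ = 55·5 − 9² = 194.
m = (36·5 − 9·5)/194 = 135/194; c = (55·5 − 9·36)/194 = -49/194.

c = -0.253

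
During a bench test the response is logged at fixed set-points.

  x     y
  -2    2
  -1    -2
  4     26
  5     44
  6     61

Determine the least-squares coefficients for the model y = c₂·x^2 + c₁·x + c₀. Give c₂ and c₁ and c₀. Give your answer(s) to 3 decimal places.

c₂ = 1.652, c₁ = 0.836, c₀ = -2.902

From the data, Σx^2·x^2 = 2194, Σx^2·x = 396, Σx^2 = 82, Σx·x = 82, Σx = 12, Σ1 = 5.
For Mᵀy: Σx^2·y = 3718, Σx·y = 688, Σy = 131.
Row-reducing yields c₂ = 11352/6871, c₁ = 5746/6871, c₀ = -19943/6871.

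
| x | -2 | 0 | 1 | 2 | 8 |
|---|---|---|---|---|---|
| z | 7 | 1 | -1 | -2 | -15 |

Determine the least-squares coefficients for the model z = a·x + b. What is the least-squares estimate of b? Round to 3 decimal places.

From the data, Σx·x = 73, Σx = 9, Σ1 = 5.
And Σx·z = -139, Σz = -10.
So AᵀA·[a, b]ᵀ = Aᵀz: [[73, 9]; [9, 5]]·[a, b]ᵀ = [-139, -10]ᵀ.
Δ = 73·5 − 9² = 284.
a = ((-139)·5 − 9·(-10))/284 = -605/284; b = (73·(-10) − 9·(-139))/284 = 521/284.

b = 1.835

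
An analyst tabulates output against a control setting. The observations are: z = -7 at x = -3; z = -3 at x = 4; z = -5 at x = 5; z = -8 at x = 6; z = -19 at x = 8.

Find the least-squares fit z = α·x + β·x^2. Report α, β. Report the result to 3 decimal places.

α = 1.094, β = -0.427

From the data, Σx·x = 150, Σx·x^2 = 890, Σx^2·x^2 = 6354.
Right-hand side: Σx·z = -216, Σx^2·z = -1740.
Eliminating β: 6354·(row 1) − 890·(row 2) gives 161000·α = 6354·(-216) − 890·(-1740) = 176136, so α = 22017/20125.
Then β = ((-1740) − 890·(22017/20125))/6354 = -1719/4025.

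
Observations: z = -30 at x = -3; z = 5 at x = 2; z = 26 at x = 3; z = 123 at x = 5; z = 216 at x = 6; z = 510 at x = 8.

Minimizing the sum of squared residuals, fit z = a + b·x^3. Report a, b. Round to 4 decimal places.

a = -2.0705, b = 1.0017

With design matrix M, MᵀM = [[6, 861]; [861, 325947]] and Mᵀz = [850, 324703]ᵀ.
Δ = 6·325947 − 861² = 1214361.
a = (850·325947 − 861·324703)/1214361 = -838111/404787; b = (6·324703 − 861·850)/1214361 = 135152/134929.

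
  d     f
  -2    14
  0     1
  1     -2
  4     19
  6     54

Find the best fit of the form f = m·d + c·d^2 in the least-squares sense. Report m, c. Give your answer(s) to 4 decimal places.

With design matrix M, MᵀM = [[57, 273]; [273, 1569]] and Mᵀf = [370, 2302]ᵀ.
Eliminating c: 1569·(row 1) − 273·(row 2) gives 14904·m = 1569·370 − 273·2302 = -47916, so m = -1331/414.
Then c = (2302 − 273·(-1331/414))/1569 = 839/414.

m = -3.2150, c = 2.0266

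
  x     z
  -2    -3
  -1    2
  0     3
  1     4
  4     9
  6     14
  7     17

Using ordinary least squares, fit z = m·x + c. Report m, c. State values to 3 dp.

The normal equations are: 107·m + 15·c = 247;  15·m + 7·c = 46.
Determinant 107·7 − 15² = 524.
m = (247·7 − 15·46)/524 = 1039/524; c = (107·46 − 15·247)/524 = 1217/524.

m = 1.983, c = 2.323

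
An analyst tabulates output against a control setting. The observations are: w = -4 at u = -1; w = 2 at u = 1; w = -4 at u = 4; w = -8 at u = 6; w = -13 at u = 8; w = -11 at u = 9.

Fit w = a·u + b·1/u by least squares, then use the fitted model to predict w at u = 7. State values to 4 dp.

Setting ∂/∂a … = 0 gives: 199·a + 6·b = -261;  6·a + (10981/5184)·b = 59/72.
(Σu·u = 199, Σu·1/u = 6, Σ1/u·1/u = 10981/5184, Σu·w = -261, Σ1/u·w = 59/72.)
Eliminating b: (10981/5184)·(row 1) − 6·(row 2) gives (1998595/5184)·a = (10981/5184)·(-261) − 6·(59/72) = -321281/576, so a = -2891529/1998595.
Then b = ((59/72) − 6·(-2891529/1998595))/(10981/5184) = 8963496/1998595.
At u = 7: ŵ = (-2891529/1998595)·(7) + (8963496/1998595)·(1/7) = -26544285/2798033.

ŵ = -9.4868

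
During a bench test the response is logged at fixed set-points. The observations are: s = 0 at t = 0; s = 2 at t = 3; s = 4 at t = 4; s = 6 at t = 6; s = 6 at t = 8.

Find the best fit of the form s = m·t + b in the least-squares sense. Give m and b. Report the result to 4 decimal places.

Forming MᵀM = [[125, 21]; [21, 5]] and Mᵀs = [106, 18]ᵀ gives MᵀM·[m, b]ᵀ = Mᵀs.
Eliminating b: 5·(row 1) − 21·(row 2) gives 184·m = 5·106 − 21·18 = 152, so m = 19/23.
Then b = (18 − 21·(19/23))/5 = 3/23.

m = 0.8261, b = 0.1304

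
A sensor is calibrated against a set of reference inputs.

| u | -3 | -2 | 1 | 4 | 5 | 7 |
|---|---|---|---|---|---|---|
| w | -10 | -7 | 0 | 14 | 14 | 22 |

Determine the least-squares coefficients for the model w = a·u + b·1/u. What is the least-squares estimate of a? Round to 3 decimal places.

a = 3.238

AᵀA·[a, b]ᵀ = Aᵀw reads: 104·a + 6·b = 324;  6·a + (261781/176400)·b = 1709/105.
Determinant 104·(261781/176400) − 6² = 2609353/22050.
a = (324·(261781/176400) − 6·(1709/105))/(2609353/22050) = 16897581/5218706; b = (104·(1709/105) − 6·324)/(2609353/22050) = -5540640/2609353.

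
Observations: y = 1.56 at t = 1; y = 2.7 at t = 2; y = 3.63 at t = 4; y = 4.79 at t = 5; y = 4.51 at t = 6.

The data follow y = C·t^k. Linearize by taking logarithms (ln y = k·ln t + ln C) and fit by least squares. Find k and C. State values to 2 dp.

Taking logs, ln y = k·ln t + ln C, so regress ln y on ln t.
Over the data: Σln t = 5.4806, Σ(ln t)² = 8.2030, Σln y = 5.8000, Σln t·ln y = 7.6959.
Normal system: [[8.2030, 5.4806]; [5.4806, 5]]·[k, ln C]ᵀ = [7.6959, 5.8000]ᵀ.
Slope k = (n·Σln t·ln y − Σln t·Σln y)/(n·Σ(ln t)² − (Σln t)²) = (5·7.6959 − 5.4806·5.8000)/10.9774 = 0.60959; ln C = (Σln y − k·Σln t)/n = 0.49181, so C = exp(0.49181) = 1.63527.

k = 0.61, C = 1.64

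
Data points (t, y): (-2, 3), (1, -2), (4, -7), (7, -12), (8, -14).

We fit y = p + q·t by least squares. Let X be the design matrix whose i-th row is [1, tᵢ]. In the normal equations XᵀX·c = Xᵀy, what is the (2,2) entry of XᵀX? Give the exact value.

134

Row 2 ↔ basis t, column 2 ↔ basis t, so (XᵀX)_{2,2} = Σᵢ (t)·(t) = (-2)·(-2) + (1)·(1) + (4)·(4) + (7)·(7) + (8)·(8) = 134.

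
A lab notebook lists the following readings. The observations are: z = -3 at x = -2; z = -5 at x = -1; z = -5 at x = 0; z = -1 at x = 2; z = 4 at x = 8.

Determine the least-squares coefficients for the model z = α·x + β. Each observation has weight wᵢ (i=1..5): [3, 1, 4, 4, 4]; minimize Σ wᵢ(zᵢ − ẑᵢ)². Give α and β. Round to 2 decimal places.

Sums needed: Σwᵢ·x·x = 285, Σwᵢ·x = 33, Σwᵢ·1 = 16.
Moment sums: Σwᵢ·x·z = 143, Σwᵢ·z = -22.
Normal equations: [[285, 33]; [33, 16]]·[α, β]ᵀ = [143, -22]ᵀ.
Eliminating β: 16·(row 1) − 33·(row 2) gives 3471·α = 16·143 − 33·(-22) = 3014, so α = 3014/3471.
Then β = ((-22) − 33·(3014/3471))/16 = -3663/1157.

α = 0.87, β = -3.17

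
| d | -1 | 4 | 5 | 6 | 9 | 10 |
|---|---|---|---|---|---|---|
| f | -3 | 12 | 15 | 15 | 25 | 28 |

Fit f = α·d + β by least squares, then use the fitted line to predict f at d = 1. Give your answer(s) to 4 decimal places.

f̂ = 2.8495

Setting ∂/∂α … = 0 gives: 259·α + 33·β = 721;  33·α + 6·β = 92.
Eliminating β: 6·(row 1) − 33·(row 2) gives 465·α = 6·721 − 33·92 = 1290, so α = 86/31.
Then β = (92 − 33·(86/31))/6 = 7/93.
At d = 1: f̂ = (86/31)·(1) + (7/93)·(1) = 265/93.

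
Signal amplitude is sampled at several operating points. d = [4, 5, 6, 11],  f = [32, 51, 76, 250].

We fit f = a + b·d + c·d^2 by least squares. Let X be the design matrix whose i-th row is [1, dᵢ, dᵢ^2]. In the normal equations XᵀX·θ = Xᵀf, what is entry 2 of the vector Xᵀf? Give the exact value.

3589

Entry 2 ↔ basis d, so (Xᵀf)_{2} = Σᵢ (d)·fᵢ = (4)·(32) + (5)·(51) + (6)·(76) + (11)·(250) = 3589.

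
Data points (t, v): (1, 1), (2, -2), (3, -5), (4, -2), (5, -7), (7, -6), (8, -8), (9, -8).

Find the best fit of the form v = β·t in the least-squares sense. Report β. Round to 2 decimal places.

β = -0.96

With design matrix X, XᵀX = [[249]] and Xᵀv = [-239]ᵀ.
β = (-239)/249 = -0.959839.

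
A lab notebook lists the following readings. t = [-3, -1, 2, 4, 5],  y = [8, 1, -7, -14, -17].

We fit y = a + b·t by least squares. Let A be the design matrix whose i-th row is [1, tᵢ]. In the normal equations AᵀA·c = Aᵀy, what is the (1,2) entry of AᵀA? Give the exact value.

Row 1 ↔ basis 1, column 2 ↔ basis t, so (AᵀA)_{1,2} = Σᵢ t = (1)·(-3) + (1)·(-1) + (1)·(2) + (1)·(4) + (1)·(5) = 7.

7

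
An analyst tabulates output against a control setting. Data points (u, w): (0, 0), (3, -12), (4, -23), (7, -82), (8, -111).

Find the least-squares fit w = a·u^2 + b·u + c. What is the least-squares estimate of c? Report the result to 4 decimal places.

c = -0.1500

Forming XᵀX = [[6834, 946, 138]; [946, 138, 22]; [138, 22, 5]] and Xᵀw = [-11598, -1590, -228]ᵀ gives XᵀX·[a, b, c]ᵀ = Xᵀw.
Solving the 3×3 system (Gaussian elimination) gives a = -6177/3079, b = 6942/3079, c = -462/3079.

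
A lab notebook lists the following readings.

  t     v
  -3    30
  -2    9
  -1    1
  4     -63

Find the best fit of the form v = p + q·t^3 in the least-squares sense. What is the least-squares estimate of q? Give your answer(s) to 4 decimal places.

From the data, Σ1 = 4, Σt^3 = 28, Σt^3·t^3 = 4890.
Right-hand side: Σv = -23, Σt^3·v = -4915.
Normal equations: [[4, 28]; [28, 4890]]·[p, q]ᵀ = [-23, -4915]ᵀ.
det = 4·4890 − 28² = 18776.
p = ((-23)·4890 − 28·(-4915))/18776 = 12575/9388; q = (4·(-4915) − 28·(-23))/18776 = -2377/2347.

q = -1.0128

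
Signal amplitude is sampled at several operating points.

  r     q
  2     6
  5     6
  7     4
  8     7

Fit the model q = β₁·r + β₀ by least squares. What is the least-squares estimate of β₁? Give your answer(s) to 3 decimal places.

β₁ = -0.024

Compute the Gram sums: Σr·r = 142, Σr = 22, Σ1 = 4.
For Aᵀq: Σr·q = 126, Σq = 23.
Eliminating β₀: 4·(row 1) − 22·(row 2) gives 84·β₁ = 4·126 − 22·23 = -2, so β₁ = -1/42.
Then β₀ = (23 − 22·(-1/42))/4 = 247/42.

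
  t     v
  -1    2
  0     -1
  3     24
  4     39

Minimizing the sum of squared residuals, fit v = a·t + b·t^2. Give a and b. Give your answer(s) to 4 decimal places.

a = 0.8837, b = 2.2558

Compute the Gram sums: Σt·t = 26, Σt·t^2 = 90, Σt^2·t^2 = 338.
For Xᵀv: Σt·v = 226, Σt^2·v = 842.
XᵀX·[a, b]ᵀ = Xᵀv becomes [[26, 90]; [90, 338]]·[a, b]ᵀ = [226, 842]ᵀ.
Eliminating b: 338·(row 1) − 90·(row 2) gives 688·a = 338·226 − 90·842 = 608, so a = 38/43.
Then b = (842 − 90·(38/43))/338 = 97/43.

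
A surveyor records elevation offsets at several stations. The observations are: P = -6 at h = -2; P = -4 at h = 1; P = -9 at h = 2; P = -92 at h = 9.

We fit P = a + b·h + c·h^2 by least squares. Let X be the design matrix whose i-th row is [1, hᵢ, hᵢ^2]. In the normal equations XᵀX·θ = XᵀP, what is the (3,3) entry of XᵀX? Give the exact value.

6594

Row 3 ↔ basis h^2, column 3 ↔ basis h^2, so (XᵀX)_{3,3} = Σᵢ (h^2)·(h^2) = (4)·(4) + (1)·(1) + (4)·(4) + (81)·(81) = 6594.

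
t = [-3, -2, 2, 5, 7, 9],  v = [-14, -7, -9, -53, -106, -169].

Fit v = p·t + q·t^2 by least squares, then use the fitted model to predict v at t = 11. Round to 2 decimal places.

Sums needed: Σt·t = 172, Σt·t^2 = 1170, Σt^2·t^2 = 9700.
Moment sums: Σt·v = -2490, Σt^2·v = -20398.
AᵀA·[p, q]ᵀ = Aᵀv becomes [[172, 1170]; [1170, 9700]]·[p, q]ᵀ = [-2490, -20398]ᵀ.
Eliminating q: 9700·(row 1) − 1170·(row 2) gives 299500·p = 9700·(-2490) − 1170·(-20398) = -287340, so p = -14367/14975.
Then q = ((-20398) − 1170·(-14367/14975))/9700 = -148789/74875.
At t = 11: v̂ = (-14367/14975)·(11) + (-148789/74875)·(121) = -18793654/74875.

v̂ = -251.00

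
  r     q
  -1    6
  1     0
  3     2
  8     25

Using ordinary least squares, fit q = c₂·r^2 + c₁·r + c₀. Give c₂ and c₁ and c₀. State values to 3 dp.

c₂ = 0.646, c₁ = -2.364, c₀ = 2.634

The normal system AᵀA·[c₂, c₁, c₀]ᵀ = Aᵀq is [[4179, 539, 75]; [539, 75, 11]; [75, 11, 4]]·[c₂, c₁, c₀]ᵀ = [1624, 200, 33]ᵀ.
Inverting the 3×3 Gram matrix, [c₂, c₁, c₀]ᵀ = [4316/6679, -15787/6679, 17591/6679]ᵀ.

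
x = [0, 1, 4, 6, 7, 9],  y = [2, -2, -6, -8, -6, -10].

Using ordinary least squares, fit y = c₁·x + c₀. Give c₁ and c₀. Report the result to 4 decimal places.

Entries of MᵀM: Σx·x = 183, Σx = 27, Σ1 = 6.
Moment sums: Σx·y = -206, Σy = -30.
MᵀM·[c₁, c₀]ᵀ = Mᵀy becomes [[183, 27]; [27, 6]]·[c₁, c₀]ᵀ = [-206, -30]ᵀ.
det = 183·6 − 27² = 369.
c₁ = ((-206)·6 − 27·(-30))/369 = -142/123; c₀ = (183·(-30) − 27·(-206))/369 = 8/41.

c₁ = -1.1545, c₀ = 0.1951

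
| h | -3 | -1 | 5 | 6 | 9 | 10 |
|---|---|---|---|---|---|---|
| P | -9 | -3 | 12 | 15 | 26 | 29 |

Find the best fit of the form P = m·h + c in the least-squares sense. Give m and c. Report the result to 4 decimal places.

m = 2.8756, c = -0.7943

MᵀM·[m, c]ᵀ = MᵀP reads: 252·m + 26·c = 704;  26·m + 6·c = 70.
(Σh·h = 252, Σh = 26, Σ1 = 6, Σh·P = 704, ΣP = 70.)
det = 252·6 − 26² = 836.
m = (704·6 − 26·70)/836 = 601/209; c = (252·70 − 26·704)/836 = -166/209.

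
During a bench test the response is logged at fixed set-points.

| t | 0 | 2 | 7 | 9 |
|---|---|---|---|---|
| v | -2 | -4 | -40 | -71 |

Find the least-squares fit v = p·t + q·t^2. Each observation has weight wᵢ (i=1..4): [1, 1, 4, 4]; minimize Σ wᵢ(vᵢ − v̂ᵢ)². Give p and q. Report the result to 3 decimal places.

Forming MᵀWM = [[524, 4296]; [4296, 35864]] and MᵀWv = [-3684, -30860]ᵀ gives MᵀWM·[p, q]ᵀ = MᵀWv.
Eliminating q: 35864·(row 1) − 4296·(row 2) gives 337120·p = 35864·(-3684) − 4296·(-30860) = 451584, so p = 288/215.
Then q = ((-30860) − 4296·(288/215))/35864 = -439/430.

p = 1.340, q = -1.021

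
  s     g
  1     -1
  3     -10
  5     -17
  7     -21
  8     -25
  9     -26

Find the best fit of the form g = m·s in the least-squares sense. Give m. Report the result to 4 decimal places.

The normal system XᵀX·[m]ᵀ = Xᵀg is [[229]]·[m]ᵀ = [-697]ᵀ.
Hence m = -697 / 229 ≈ -3.04367.

m = -3.0437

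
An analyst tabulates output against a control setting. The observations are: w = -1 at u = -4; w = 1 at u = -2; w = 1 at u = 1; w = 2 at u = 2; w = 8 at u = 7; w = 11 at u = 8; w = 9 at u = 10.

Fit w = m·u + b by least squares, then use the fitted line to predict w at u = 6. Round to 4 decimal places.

ŵ = 6.8579

The normal system XᵀX·[m, b]ᵀ = Xᵀw is [[238, 22]; [22, 7]]·[m, b]ᵀ = [241, 31]ᵀ.
Δ = 238·7 − 22² = 1182.
m = (241·7 − 22·31)/1182 = 335/394; b = (238·31 − 22·241)/1182 = 346/197.
At u = 6: ŵ = (335/394)·(6) + (346/197)·(1) = 1351/197.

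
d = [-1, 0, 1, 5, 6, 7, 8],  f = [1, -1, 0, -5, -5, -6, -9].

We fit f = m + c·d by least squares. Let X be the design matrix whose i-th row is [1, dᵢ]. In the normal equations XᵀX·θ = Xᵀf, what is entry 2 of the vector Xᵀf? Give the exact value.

Entry 2 ↔ basis d, so (Xᵀf)_{2} = Σᵢ (d)·fᵢ = (-1)·(1) + (0)·(-1) + (1)·(0) + (5)·(-5) + (6)·(-5) + (7)·(-6) + (8)·(-9) = -170.

-170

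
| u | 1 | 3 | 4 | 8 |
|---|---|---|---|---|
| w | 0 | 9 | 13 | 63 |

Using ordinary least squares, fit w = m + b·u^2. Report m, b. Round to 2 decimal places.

m = -1.25, b = 1.00

Normal-equation sums: Σ1 = 4, Σu^2 = 90, Σu^2·u^2 = 4434.
And Σw = 85, Σu^2·w = 4321.
MᵀM·[m, b]ᵀ = Mᵀw becomes [[4, 90]; [90, 4434]]·[m, b]ᵀ = [85, 4321]ᵀ.
Δ = 4·4434 − 90² = 9636.
m = (85·4434 − 90·4321)/9636 = -1000/803; b = (4·4321 − 90·85)/9636 = 4817/4818.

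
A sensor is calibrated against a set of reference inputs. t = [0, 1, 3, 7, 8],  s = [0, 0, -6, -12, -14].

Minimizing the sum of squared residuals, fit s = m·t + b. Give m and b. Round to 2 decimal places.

Normal-equation sums: Σt·t = 123, Σt = 19, Σ1 = 5.
Right-hand side: Σt·s = -214, Σs = -32.
Normal equations: [[123, 19]; [19, 5]]·[m, b]ᵀ = [-214, -32]ᵀ.
Eliminating b: 5·(row 1) − 19·(row 2) gives 254·m = 5·(-214) − 19·(-32) = -462, so m = -231/127.
Then b = ((-32) − 19·(-231/127))/5 = 65/127.

m = -1.82, b = 0.51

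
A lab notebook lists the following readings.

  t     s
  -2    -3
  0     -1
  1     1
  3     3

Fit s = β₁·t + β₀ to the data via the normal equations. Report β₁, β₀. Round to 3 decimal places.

β₁ = 1.231, β₀ = -0.615

Normal-equation sums: Σt·t = 14, Σt = 2, Σ1 = 4.
And Σt·s = 16, Σs = 0.
XᵀX·[β₁, β₀]ᵀ = Xᵀs becomes [[14, 2]; [2, 4]]·[β₁, β₀]ᵀ = [16, 0]ᵀ.
Eliminating β₀: 4·(row 1) − 2·(row 2) gives 52·β₁ = 4·16 − 2·0 = 64, so β₁ = 16/13.
Then β₀ = (0 − 2·(16/13))/4 = -8/13.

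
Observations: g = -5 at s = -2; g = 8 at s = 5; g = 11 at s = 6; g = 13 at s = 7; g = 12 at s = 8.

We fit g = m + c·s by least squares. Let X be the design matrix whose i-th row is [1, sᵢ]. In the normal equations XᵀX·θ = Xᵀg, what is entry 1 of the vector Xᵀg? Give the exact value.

39

Entry 1 ↔ basis 1, so (Xᵀg)_{1} = Σᵢ gᵢ = (1)·(-5) + (1)·(8) + (1)·(11) + (1)·(13) + (1)·(12) = 39.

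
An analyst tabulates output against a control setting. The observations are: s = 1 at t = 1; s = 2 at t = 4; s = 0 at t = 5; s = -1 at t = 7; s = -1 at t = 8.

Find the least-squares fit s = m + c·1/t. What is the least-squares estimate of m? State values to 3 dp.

Forming MᵀM = [[5, 481/280]; [481/280, 89261/78400]] and Mᵀs = [1, 69/56]ᵀ gives MᵀM·[m, c]ᵀ = Mᵀs.
Eliminating c: (89261/78400)·(row 1) − (481/280)·(row 2) gives (6717/2450)·m = (89261/78400)·1 − (481/280)·(69/56) = -19171/19600, so m = -19171/53736.
Then c = ((69/56) − (481/280)·(-19171/53736))/(89261/78400) = 10885/6717.

m = -0.357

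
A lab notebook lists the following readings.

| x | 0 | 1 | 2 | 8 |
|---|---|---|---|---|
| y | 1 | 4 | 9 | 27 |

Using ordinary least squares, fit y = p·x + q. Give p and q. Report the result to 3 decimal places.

Forming MᵀM = [[69, 11]; [11, 4]] and Mᵀy = [238, 41]ᵀ gives MᵀM·[p, q]ᵀ = Mᵀy.
Δ = 69·4 − 11² = 155.
p = (238·4 − 11·41)/155 = 501/155; q = (69·41 − 11·238)/155 = 211/155.

p = 3.232, q = 1.361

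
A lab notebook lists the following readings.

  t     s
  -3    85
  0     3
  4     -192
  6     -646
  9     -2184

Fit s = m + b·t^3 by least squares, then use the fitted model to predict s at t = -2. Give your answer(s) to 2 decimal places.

From the data, Σ1 = 5, Σt^3 = 982, Σt^3·t^3 = 582922.
Right-hand side: Σs = -2934, Σt^3·s = -1746255.
Determinant 5·582922 − 982² = 1950286.
m = ((-2934)·582922 − 982·(-1746255))/1950286 = 2264631/975143; b = (5·(-1746255) − 982·(-2934))/1950286 = -5850087/1950286.
At t = -2: ŝ = (2264631/975143)·(1) + (-5850087/1950286)·(-8) = 25664979/975143.

ŝ = 26.32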